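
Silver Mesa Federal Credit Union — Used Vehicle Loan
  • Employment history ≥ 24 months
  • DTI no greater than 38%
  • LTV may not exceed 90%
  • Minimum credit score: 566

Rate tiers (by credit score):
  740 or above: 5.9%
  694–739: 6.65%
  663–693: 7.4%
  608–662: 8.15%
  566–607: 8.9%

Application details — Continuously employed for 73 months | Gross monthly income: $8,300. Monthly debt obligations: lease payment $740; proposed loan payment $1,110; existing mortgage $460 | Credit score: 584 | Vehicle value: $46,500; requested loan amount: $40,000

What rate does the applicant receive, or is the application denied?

Credit score 584 ≥ 566 (meets minimum)
LTV = 40,000/46,500 = 86% ≤ 90%
Employment 73 ≥ 24 months
Total monthly debts = (740 + 1,110 + 460) = 2,310. Debt-to-income = 2,310/8,300 = 27.8% — meets 38% limit
All requirements met. Score 584 falls in the 566–607 tier → 8.9%.

Approved at 8.9%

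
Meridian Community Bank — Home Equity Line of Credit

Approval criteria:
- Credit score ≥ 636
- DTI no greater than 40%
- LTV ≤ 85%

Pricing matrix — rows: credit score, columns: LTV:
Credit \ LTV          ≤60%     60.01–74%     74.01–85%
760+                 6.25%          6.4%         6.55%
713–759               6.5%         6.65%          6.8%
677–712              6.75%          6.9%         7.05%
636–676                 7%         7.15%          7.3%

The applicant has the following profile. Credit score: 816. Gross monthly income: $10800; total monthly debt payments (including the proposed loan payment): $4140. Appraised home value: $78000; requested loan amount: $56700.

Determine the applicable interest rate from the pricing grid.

Credit score 816 ≥ 636; DTI: 4,140 ÷ 10,800 = 38.3%, within the 40% cap
Loan-to-value = 56,700/78,000 = 72.7% — pass (85% max)
Credit 816 → row 760+; LTV 72.7% → column 60.01–74%. Grid cell → 6.4%.

6.4%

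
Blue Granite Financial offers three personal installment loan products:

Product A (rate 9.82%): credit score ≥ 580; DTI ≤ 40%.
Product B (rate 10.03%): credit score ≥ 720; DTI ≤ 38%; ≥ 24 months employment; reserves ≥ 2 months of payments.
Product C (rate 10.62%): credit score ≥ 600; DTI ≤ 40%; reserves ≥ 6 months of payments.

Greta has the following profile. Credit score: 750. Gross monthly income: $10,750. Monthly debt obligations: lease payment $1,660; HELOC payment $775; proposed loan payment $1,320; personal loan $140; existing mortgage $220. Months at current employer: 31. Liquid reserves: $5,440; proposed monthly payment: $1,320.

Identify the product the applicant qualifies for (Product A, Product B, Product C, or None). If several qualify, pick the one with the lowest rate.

Product A

Total debts = (1,660 + 775 + 1,320 + 140 + 220) = 4,115; DTI = 4,115/10,750 = 38.3%.
Reserves = 5,440/1,320 = 4.1 months.
Product A: score 750 ≥ 580; DTI 38.3% ≤ 40% → qualifies.
Product B: score 750 ≥ 720; DTI 38.3% > 38%; employment 31 ≥ 24 mo; reserves 4.1 ≥ 2 mo → does not qualify.
Product C: score 750 ≥ 600; DTI 38.3% ≤ 40%; reserves 4.1 < 6 mo → does not qualify.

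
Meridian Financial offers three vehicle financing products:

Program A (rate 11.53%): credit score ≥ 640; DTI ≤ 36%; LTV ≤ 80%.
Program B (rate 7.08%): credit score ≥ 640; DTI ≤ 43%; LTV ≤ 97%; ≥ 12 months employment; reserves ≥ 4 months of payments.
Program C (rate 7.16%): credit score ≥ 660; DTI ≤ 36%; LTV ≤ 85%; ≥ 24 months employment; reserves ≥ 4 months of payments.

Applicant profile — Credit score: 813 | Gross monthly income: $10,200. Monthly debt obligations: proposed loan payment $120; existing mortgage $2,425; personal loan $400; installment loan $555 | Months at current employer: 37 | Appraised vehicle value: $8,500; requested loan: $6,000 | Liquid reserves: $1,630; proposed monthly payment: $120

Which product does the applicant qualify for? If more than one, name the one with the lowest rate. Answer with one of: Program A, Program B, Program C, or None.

Program B

Total debts = (120 + 2,425 + 400 + 555) = 3,500; DTI = 3,500/10,200 = 34.3%.
LTV = 6,000/8,500 = 70.6%.
Reserves = 1,630/120 = 13.6 months.
Program A: score 813 ≥ 640; DTI 34.3% ≤ 36%; LTV 70.6% ≤ 80% → qualifies.
Program B: score 813 ≥ 640; DTI 34.3% ≤ 43%; LTV 70.6% ≤ 97%; employment 37 ≥ 12 mo; reserves 13.6 ≥ 4 mo → qualifies.
Program C: score 813 ≥ 660; DTI 34.3% ≤ 36%; LTV 70.6% ≤ 85%; employment 37 ≥ 24 mo; reserves 13.6 ≥ 4 mo → qualifies.
Qualifying: Program A, Program B, Program C. Lowest rate is 7.08% → Program B.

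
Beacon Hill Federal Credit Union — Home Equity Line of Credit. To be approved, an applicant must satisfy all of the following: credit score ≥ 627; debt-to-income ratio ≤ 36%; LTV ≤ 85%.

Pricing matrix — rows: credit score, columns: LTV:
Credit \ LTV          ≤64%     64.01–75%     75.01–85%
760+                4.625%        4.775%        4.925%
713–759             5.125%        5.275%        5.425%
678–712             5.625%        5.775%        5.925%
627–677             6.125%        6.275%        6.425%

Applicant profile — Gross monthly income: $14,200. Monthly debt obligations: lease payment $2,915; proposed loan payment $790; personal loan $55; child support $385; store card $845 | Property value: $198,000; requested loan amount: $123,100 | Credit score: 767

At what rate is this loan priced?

Credit score 767 ≥ 627; Total monthly debts = (2,915 + 790 + 55 + 385 + 845) = 4,990. DTI: 4,990 ÷ 14,200 = 35.1%, within the 36% cap
LTV = 123,100/198,000 = 62.2% ≤ 85%
Credit 767 → row 760+; LTV 62.2% → column ≤64%. Grid cell → 4.625%.

4.625%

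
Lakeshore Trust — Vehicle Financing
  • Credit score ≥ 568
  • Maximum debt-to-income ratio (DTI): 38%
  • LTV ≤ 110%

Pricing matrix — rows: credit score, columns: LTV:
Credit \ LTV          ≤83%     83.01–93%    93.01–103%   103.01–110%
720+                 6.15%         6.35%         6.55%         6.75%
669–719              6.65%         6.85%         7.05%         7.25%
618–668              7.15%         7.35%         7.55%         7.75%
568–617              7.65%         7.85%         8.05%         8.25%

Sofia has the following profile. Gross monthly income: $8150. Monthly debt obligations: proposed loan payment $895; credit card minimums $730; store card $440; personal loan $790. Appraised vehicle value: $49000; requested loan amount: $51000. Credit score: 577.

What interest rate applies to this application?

8.25%

Credit score 577 ≥ 568; Total monthly debts = (895 + 730 + 440 + 790) = 2,855. DTI = 2,855/8,150 = 35% ≤ 38%
LTV: 51,000 ÷ 49,000 = 104.1%, within 110% cap
Credit 577 → row 568–617; LTV 104.1% → column 103.01–110%. Grid cell → 8.25%.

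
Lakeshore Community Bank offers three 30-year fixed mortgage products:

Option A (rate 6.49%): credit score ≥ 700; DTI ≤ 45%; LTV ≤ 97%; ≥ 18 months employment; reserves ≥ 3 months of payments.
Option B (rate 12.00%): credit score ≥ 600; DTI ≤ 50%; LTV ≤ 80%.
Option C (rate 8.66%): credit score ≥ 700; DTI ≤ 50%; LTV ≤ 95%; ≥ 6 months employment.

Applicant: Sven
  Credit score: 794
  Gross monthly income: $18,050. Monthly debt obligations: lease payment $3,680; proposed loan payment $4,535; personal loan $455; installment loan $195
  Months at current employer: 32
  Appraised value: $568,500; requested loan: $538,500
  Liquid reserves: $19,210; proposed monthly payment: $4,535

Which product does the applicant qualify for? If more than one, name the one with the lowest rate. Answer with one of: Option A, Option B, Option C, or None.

Option C

Total debts = (3,680 + 4,535 + 455 + 195) = 8,865; DTI = 8,865/18,050 = 49.1%.
LTV = 538,500/568,500 = 94.7%.
Reserves = 19,210/4,535 = 4.2 months.
Option A: score 794 ≥ 700; DTI 49.1% > 45%; LTV 94.7% ≤ 97%; employment 32 ≥ 18 mo; reserves 4.2 ≥ 3 mo → does not qualify.
Option B: score 794 ≥ 600; DTI 49.1% ≤ 50%; LTV 94.7% > 80% → does not qualify.
Option C: score 794 ≥ 700; DTI 49.1% ≤ 50%; LTV 94.7% ≤ 95%; employment 32 ≥ 6 mo → qualifies.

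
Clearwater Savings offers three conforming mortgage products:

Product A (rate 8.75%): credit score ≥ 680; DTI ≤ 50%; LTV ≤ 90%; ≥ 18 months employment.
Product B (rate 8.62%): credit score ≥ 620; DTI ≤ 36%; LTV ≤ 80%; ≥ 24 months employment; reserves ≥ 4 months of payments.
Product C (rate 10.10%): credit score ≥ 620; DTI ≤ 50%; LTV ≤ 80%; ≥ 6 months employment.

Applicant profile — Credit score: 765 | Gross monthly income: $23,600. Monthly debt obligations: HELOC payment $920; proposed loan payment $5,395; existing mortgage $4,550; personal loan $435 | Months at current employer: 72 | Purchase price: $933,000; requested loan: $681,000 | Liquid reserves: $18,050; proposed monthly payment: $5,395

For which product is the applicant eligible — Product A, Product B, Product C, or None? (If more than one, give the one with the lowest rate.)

Product A

Total debts = (920 + 5,395 + 4,550 + 435) = 11,300; DTI = 11,300/23,600 = 47.9%.
LTV = 681,000/933,000 = 73%.
Reserves = 18,050/5,395 = 3.3 months.
Product A: score 765 ≥ 680; DTI 47.9% ≤ 50%; LTV 73% ≤ 90%; employment 72 ≥ 18 mo → qualifies.
Product B: score 765 ≥ 620; DTI 47.9% > 36%; LTV 73% ≤ 80%; employment 72 ≥ 24 mo; reserves 3.3 < 4 mo → does not qualify.
Product C: score 765 ≥ 620; DTI 47.9% ≤ 50%; LTV 73% ≤ 80%; employment 72 ≥ 6 mo → qualifies.
Qualifying: Product A, Product C. Lowest rate is 8.75% → Product A.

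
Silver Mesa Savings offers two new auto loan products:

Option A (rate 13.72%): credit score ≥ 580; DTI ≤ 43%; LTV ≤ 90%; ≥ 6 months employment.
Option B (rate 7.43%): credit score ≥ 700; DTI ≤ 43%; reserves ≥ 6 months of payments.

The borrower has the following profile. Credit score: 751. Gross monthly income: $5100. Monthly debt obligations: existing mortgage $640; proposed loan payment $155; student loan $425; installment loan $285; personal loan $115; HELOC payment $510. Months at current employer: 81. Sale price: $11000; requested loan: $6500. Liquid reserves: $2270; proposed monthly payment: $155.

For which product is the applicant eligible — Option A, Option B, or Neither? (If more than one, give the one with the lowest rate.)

Option B

Total debts = (640 + 155 + 425 + 285 + 115 + 510) = 2,130; DTI = 2,130/5,100 = 41.8%.
LTV = 6,500/11,000 = 59.1%.
Reserves = 2,270/155 = 14.6 months.
Option A: score 751 ≥ 580; DTI 41.8% ≤ 43%; LTV 59.1% ≤ 90%; employment 81 ≥ 6 mo → qualifies.
Option B: score 751 ≥ 700; DTI 41.8% ≤ 43%; reserves 14.6 ≥ 6 mo → qualifies.
Qualifying: Option A, Option B. Lowest rate is 7.43% → Option B.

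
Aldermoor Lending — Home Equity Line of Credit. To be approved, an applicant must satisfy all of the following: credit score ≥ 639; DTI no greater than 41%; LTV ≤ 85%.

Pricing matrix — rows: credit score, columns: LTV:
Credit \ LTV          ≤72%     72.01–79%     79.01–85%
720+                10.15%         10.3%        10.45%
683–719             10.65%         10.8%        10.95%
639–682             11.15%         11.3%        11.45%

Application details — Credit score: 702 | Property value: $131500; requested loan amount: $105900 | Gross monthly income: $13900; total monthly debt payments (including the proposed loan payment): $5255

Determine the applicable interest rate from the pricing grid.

Credit score 702 ≥ 639; DTI: 5,255 ÷ 13,900 = 37.8%, within the 41% cap
LTV = 105,900/131,500 = 80.5% ≤ 85%
Row: 702 falls in 683–719. Column: 80.5% falls in 79.01–85%. Rate = 10.95%.

10.95%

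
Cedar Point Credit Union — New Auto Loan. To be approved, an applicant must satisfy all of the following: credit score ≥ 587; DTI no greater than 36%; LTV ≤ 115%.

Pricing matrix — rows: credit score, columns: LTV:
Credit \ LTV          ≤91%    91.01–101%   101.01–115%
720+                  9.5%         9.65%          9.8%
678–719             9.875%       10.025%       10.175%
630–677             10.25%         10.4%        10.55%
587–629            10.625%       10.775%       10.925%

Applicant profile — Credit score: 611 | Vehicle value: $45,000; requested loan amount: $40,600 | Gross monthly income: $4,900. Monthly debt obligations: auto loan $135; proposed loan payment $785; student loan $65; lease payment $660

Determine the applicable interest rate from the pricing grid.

Credit score 611 ≥ 587; Total monthly debts = (135 + 785 + 65 + 660) = 1,645. DTI: 1,645 ÷ 4,900 = 33.6%, within the 36% cap
LTV = 40,600/45,000 = 90.2% ≤ 115%
Row: 611 falls in 587–629. Column: 90.2% falls in ≤91%. Rate = 10.625%.

10.625%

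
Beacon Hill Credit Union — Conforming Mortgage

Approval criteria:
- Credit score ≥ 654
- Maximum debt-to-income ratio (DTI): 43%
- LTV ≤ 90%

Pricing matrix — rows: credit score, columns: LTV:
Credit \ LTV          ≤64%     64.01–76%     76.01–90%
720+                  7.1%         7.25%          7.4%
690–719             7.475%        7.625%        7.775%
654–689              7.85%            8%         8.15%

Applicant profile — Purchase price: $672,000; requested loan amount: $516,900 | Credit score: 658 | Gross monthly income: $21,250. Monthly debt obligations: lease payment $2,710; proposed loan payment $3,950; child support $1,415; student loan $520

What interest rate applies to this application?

Credit score 658 ≥ 654; Total monthly debts = (2,710 + 3,950 + 1,415 + 520) = 8,595. Debt-to-income = 8,595/21,250 = 40.4% — meets 43% limit
Loan-to-value = 516,900/672,000 = 76.9% — pass (90% max)
Credit 658 → row 654–689; LTV 76.9% → column 76.01–90%. Grid cell → 8.15%.

8.15%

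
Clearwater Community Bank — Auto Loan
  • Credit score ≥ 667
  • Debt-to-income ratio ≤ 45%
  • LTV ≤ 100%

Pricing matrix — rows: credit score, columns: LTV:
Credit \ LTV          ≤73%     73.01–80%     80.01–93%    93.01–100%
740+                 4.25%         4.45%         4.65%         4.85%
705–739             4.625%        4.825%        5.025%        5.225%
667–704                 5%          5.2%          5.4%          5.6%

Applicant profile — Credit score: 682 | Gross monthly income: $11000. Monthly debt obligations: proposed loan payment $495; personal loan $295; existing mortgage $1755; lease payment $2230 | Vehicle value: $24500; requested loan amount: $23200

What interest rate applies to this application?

5.6%

Credit score 682 ≥ 667; Total monthly debts = (495 + 295 + 1,755 + 2,230) = 4,775. DTI: 4,775 ÷ 11,000 = 43.4%, within the 45% cap
LTV: 23,200 ÷ 24,500 = 94.7%, within 100% cap
Credit 682 → row 667–704; LTV 94.7% → column 93.01–100%. Grid cell → 5.6%.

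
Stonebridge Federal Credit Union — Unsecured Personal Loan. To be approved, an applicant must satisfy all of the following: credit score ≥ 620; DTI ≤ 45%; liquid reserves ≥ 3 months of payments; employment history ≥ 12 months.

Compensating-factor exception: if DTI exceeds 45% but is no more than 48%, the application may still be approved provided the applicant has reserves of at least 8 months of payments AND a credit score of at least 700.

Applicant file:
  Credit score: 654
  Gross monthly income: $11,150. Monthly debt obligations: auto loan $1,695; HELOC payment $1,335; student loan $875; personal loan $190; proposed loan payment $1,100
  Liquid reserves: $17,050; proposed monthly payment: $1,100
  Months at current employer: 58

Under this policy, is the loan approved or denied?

Denied

Credit score 654 ≥ 620 (meets base)
Total debts = (1,695 + 1,335 + 875 + 190 + 1,100) = 5,195. DTI = 5,195/11,150 = 46.6% > 45% — standard DTI limit exceeded.
Reserves: 17,050 ÷ 1,100 = 15.5 months (meets 3-month minimum)
Employment 58 ≥ 12 months
46.6% falls in the override range (45%–48%), so the compensating-factor test applies.
Reserves 15.5 ≥ 8 months; credit score 654 < 700.
Override conditions not both satisfied; exception does not apply.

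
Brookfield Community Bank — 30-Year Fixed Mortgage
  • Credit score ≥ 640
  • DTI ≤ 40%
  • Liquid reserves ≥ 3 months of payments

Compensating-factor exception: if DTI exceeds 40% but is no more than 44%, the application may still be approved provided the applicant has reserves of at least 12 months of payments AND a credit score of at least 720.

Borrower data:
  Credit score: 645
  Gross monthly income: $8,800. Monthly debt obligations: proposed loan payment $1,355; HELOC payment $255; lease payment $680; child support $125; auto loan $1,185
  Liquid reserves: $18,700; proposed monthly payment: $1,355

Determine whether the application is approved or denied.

Credit score 645 ≥ 640 (meets base)
Total debts = (1,355 + 255 + 680 + 125 + 1,185) = 3,600. DTI = 3,600/8,800 = 40.9% > 40% — standard DTI limit exceeded.
Reserves: 18,700 ÷ 1,355 = 13.8 months (meets 3-month minimum)
40.9% falls in the override range (40%–44%), so the compensating-factor test applies.
Override check — reserves: 13.8 mo (ok); score: 645 (below 720).
Override conditions not both satisfied; exception does not apply.

Denied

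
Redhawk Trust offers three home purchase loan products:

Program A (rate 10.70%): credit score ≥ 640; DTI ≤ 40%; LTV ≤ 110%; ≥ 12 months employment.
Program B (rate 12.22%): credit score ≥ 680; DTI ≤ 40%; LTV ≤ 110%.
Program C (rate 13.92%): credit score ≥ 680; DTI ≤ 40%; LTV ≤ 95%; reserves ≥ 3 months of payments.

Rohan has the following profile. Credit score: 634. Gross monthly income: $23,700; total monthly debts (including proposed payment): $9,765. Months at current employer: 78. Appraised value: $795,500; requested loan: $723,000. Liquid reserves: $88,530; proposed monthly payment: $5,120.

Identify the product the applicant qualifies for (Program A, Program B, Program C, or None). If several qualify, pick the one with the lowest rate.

None

DTI = 9,765/23,700 = 41.2%.
LTV = 723,000/795,500 = 90.9%.
Reserves = 88,530/5,120 = 17.3 months.
Program A: score 634 < 640; DTI 41.2% > 40%; LTV 90.9% ≤ 110%; employment 78 ≥ 12 mo → does not qualify.
Program B: score 634 < 680; DTI 41.2% > 40%; LTV 90.9% ≤ 110% → does not qualify.
Program C: score 634 < 680; DTI 41.2% > 40%; LTV 90.9% ≤ 95%; reserves 17.3 ≥ 3 mo → does not qualify.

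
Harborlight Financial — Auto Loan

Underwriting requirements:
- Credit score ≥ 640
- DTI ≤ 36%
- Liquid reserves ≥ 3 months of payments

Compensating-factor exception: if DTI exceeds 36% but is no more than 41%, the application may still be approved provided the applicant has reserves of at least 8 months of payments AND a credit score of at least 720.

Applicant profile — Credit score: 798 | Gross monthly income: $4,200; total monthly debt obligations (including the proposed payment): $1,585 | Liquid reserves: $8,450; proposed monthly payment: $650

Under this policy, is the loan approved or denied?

Credit score 798 ≥ 640 (meets base)
DTI: 1,585 ÷ 4,200 = 37.7%, over the 36% base limit.
Reserves: 8,450 ÷ 650 = 13.0 months (meets 3-month minimum)
37.7% falls in the override range (36%–41%), so the compensating-factor test applies.
Override check — reserves: 13.0 mo (ok); score: 798 (ok).
Both compensating conditions met → exception applies.

Approved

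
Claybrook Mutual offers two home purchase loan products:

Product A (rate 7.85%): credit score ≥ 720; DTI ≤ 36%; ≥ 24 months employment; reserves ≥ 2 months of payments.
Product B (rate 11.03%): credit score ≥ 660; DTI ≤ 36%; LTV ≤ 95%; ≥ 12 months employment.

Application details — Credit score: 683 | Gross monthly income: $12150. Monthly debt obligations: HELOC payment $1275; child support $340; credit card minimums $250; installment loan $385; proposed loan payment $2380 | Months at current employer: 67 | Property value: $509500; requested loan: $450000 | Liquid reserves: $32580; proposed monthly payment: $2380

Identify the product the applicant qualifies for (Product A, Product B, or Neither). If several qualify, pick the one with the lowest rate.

Neither

Total debts = (1,275 + 340 + 250 + 385 + 2,380) = 4,630; DTI = 4,630/12,150 = 38.1%.
LTV = 450,000/509,500 = 88.3%.
Reserves = 32,580/2,380 = 13.7 months.
Product A: score 683 < 720; DTI 38.1% > 36%; employment 67 ≥ 24 mo; reserves 13.7 ≥ 2 mo → does not qualify.
Product B: score 683 ≥ 660; DTI 38.1% > 36%; LTV 88.3% ≤ 95%; employment 67 ≥ 12 mo → does not qualify.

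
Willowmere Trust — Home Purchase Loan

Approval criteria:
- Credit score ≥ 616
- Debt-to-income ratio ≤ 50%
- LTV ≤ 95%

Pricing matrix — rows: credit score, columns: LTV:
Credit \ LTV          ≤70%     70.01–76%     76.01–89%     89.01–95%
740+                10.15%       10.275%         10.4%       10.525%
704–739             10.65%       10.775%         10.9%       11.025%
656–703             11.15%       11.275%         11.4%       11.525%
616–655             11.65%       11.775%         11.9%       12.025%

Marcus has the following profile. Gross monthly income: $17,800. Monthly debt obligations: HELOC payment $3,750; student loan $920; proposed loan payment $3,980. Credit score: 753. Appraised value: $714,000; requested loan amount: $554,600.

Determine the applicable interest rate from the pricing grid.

10.4%

Credit score 753 ≥ 616; Total monthly debts = (3,750 + 920 + 3,980) = 8,650. Debt-to-income = 8,650/17,800 = 48.6% — meets 50% limit
LTV: 554,600 ÷ 714,000 = 77.7%, within 95% cap
Row: 753 falls in 740+. Column: 77.7% falls in 76.01–89%. Rate = 10.4%.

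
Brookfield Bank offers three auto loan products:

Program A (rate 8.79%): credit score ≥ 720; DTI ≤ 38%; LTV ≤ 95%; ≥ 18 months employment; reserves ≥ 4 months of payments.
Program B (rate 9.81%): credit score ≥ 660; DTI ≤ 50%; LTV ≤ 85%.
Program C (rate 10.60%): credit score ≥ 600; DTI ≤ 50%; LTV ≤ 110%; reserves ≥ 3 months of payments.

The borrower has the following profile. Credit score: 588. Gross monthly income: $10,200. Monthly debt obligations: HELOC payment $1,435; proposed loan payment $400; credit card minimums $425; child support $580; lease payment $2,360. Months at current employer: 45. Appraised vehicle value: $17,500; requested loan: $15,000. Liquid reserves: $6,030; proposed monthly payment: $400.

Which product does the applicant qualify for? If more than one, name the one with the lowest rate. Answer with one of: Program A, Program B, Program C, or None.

None

Total debts = (1,435 + 400 + 425 + 580 + 2,360) = 5,200; DTI = 5,200/10,200 = 51%.
LTV = 15,000/17,500 = 85.7%.
Reserves = 6,030/400 = 15.1 months.
Program A: score 588 < 720; DTI 51% > 38%; LTV 85.7% ≤ 95%; employment 45 ≥ 18 mo; reserves 15.1 ≥ 4 mo → does not qualify.
Program B: score 588 < 660; DTI 51% > 50%; LTV 85.7% > 85% → does not qualify.
Program C: score 588 < 600; DTI 51% > 50%; LTV 85.7% ≤ 110%; reserves 15.1 ≥ 3 mo → does not qualify.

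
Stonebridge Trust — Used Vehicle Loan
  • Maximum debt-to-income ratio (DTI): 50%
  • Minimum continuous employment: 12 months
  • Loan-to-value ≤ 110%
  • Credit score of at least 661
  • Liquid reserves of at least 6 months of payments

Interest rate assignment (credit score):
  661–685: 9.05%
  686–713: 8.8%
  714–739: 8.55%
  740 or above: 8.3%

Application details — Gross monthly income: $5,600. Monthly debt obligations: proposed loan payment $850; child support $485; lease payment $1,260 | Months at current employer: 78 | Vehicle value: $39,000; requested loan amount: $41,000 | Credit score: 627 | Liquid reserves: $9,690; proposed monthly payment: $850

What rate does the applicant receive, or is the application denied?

Denied

Credit score 627 < 661 (below minimum)
LTV = 41,000/39,000 = 105.1% ≤ 110%
Employment 78 ≥ 12 months
Total monthly debts = (850 + 485 + 1,260) = 2,595. DTI: 2,595 ÷ 5,600 = 46.3%, within the 50% cap
Reserves: 9,690 ÷ 850 = 11.4 months (meets 6-month minimum)
Not all requirements met → denied.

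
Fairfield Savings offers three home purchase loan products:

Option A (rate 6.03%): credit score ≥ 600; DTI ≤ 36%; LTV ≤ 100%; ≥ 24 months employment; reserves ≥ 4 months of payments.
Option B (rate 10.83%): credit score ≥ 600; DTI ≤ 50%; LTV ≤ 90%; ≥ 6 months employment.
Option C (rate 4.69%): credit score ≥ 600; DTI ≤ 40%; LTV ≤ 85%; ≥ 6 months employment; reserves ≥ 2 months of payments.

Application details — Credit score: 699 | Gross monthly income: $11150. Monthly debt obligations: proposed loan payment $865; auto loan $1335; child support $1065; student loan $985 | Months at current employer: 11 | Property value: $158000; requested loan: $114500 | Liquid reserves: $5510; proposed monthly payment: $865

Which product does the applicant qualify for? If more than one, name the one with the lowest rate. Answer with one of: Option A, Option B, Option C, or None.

Option C

Total debts = (865 + 1,335 + 1,065 + 985) = 4,250; DTI = 4,250/11,150 = 38.1%.
LTV = 114,500/158,000 = 72.5%.
Reserves = 5,510/865 = 6.4 months.
Option A: score 699 ≥ 600; DTI 38.1% > 36%; LTV 72.5% ≤ 100%; employment 11 < 24 mo; reserves 6.4 ≥ 4 mo → does not qualify.
Option B: score 699 ≥ 600; DTI 38.1% ≤ 50%; LTV 72.5% ≤ 90%; employment 11 ≥ 6 mo → qualifies.
Option C: score 699 ≥ 600; DTI 38.1% ≤ 40%; LTV 72.5% ≤ 85%; employment 11 ≥ 6 mo; reserves 6.4 ≥ 2 mo → qualifies.
Qualifying: Option B, Option C. Lowest rate is 4.69% → Option C.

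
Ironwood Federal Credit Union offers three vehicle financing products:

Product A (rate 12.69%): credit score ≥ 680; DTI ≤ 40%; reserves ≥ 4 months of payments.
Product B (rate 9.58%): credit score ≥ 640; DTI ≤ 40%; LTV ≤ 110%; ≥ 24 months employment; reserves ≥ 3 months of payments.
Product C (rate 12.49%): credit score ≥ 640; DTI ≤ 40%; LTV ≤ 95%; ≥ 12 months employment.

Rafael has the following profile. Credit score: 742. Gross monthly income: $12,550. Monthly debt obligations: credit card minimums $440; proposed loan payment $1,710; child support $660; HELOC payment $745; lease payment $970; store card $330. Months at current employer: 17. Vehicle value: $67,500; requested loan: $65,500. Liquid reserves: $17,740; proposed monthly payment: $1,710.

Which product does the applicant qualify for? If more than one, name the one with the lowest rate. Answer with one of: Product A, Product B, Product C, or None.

Product A

Total debts = (440 + 1,710 + 660 + 745 + 970 + 330) = 4,855; DTI = 4,855/12,550 = 38.7%.
LTV = 65,500/67,500 = 97%.
Reserves = 17,740/1,710 = 10.4 months.
Product A: score 742 ≥ 680; DTI 38.7% ≤ 40%; reserves 10.4 ≥ 4 mo → qualifies.
Product B: score 742 ≥ 640; DTI 38.7% ≤ 40%; LTV 97% ≤ 110%; employment 17 < 24 mo; reserves 10.4 ≥ 3 mo → does not qualify.
Product C: score 742 ≥ 640; DTI 38.7% ≤ 40%; LTV 97% > 95%; employment 17 ≥ 12 mo → does not qualify.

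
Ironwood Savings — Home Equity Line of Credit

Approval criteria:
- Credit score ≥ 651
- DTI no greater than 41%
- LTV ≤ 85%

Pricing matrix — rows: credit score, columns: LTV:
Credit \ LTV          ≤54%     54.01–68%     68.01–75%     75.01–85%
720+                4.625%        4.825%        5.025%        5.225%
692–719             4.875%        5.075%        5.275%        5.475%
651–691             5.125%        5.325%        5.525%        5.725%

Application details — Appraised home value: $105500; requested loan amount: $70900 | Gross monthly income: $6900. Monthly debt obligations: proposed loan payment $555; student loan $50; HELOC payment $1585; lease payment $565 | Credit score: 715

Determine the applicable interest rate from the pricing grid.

Credit score 715 ≥ 651; Total monthly debts = (555 + 50 + 1,585 + 565) = 2,755. DTI: 2,755 ÷ 6,900 = 39.9%, within the 41% cap
Loan-to-value = 70,900/105,500 = 67.2% — pass (85% max)
Score 715 is in the 692–719 band; LTV 67.2% is in the 54.01–68% band → 5.075%.

5.075%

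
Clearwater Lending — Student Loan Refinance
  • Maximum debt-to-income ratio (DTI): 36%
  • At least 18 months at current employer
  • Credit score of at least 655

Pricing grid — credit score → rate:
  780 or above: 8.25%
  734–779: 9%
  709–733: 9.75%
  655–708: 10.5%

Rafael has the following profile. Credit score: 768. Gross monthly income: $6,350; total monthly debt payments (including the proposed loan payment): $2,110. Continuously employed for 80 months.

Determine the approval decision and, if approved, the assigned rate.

Approved at 9%

Credit score 768 ≥ 655 (meets minimum)
Employment 80 ≥ 18 months
DTI: 2,110 ÷ 6,350 = 33.2%, within the 36% cap
All requirements met. Score 768 falls in the 734–779 tier → 9%.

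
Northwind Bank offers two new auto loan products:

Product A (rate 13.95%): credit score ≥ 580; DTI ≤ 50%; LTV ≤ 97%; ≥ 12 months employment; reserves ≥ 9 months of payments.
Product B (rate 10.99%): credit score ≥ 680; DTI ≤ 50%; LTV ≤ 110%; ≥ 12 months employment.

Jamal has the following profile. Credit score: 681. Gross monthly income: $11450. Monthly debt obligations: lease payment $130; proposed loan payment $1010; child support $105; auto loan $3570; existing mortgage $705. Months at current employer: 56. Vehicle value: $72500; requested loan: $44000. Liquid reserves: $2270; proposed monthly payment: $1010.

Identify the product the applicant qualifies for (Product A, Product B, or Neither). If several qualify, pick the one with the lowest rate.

Total debts = (130 + 1,010 + 105 + 3,570 + 705) = 5,520; DTI = 5,520/11,450 = 48.2%.
LTV = 44,000/72,500 = 60.7%.
Reserves = 2,270/1,010 = 2.2 months.
Product A: score 681 ≥ 580; DTI 48.2% ≤ 50%; LTV 60.7% ≤ 97%; employment 56 ≥ 12 mo; reserves 2.2 < 9 mo → does not qualify.
Product B: score 681 ≥ 680; DTI 48.2% ≤ 50%; LTV 60.7% ≤ 110%; employment 56 ≥ 12 mo → qualifies.

Product B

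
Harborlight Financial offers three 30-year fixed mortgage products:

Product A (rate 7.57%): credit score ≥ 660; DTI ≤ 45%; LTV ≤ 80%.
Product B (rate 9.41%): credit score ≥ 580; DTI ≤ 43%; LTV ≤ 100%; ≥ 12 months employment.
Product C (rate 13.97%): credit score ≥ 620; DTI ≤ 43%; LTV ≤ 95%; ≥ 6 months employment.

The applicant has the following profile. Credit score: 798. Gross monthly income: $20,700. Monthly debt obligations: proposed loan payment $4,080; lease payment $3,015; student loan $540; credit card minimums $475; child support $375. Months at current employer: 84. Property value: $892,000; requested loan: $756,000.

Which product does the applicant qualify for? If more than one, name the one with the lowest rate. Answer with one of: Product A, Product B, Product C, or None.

Total debts = (4,080 + 3,015 + 540 + 475 + 375) = 8,485; DTI = 8,485/20,700 = 41%.
LTV = 756,000/892,000 = 84.8%.
Product A: score 798 ≥ 660; DTI 41% ≤ 45%; LTV 84.8% > 80% → does not qualify.
Product B: score 798 ≥ 580; DTI 41% ≤ 43%; LTV 84.8% ≤ 100%; employment 84 ≥ 12 mo → qualifies.
Product C: score 798 ≥ 620; DTI 41% ≤ 43%; LTV 84.8% ≤ 95%; employment 84 ≥ 6 mo → qualifies.
Qualifying: Product B, Product C. Lowest rate is 9.41% → Product B.

Product B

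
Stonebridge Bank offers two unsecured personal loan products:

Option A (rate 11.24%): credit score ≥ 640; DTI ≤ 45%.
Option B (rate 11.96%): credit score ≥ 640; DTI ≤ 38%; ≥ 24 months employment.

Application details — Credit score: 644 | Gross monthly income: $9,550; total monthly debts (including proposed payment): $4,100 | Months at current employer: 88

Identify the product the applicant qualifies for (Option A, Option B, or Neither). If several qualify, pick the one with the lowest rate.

DTI = 4,100/9,550 = 42.9%.
Option A: score 644 ≥ 640; DTI 42.9% ≤ 45% → qualifies.
Option B: score 644 ≥ 640; DTI 42.9% > 38%; employment 88 ≥ 24 mo → does not qualify.

Option A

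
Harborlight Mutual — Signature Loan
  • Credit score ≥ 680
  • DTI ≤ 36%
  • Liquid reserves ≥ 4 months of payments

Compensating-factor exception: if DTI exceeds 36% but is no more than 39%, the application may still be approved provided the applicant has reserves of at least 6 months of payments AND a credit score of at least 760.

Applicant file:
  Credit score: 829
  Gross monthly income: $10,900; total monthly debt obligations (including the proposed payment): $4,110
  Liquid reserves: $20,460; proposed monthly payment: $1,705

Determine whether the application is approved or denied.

Credit score 829 ≥ 680 (meets base)
DTI = 4,110/10,900 = 37.7% > 36% — standard DTI limit exceeded.
Reserves: 20,460 ÷ 1,705 = 12.0 months (meets 4-month minimum)
37.7% falls in the override range (36%–39%), so the compensating-factor test applies.
Reserves 12.0 ≥ 6 months; credit score 829 ≥ 760.
Both compensating conditions met → exception applies.

Approved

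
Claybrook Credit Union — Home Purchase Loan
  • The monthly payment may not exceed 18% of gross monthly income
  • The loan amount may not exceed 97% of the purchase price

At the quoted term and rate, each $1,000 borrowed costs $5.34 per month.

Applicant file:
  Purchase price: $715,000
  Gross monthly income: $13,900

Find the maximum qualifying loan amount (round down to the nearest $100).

Payment cap: 18% × $13,900 = $2,502/month.
At $5.34 per $1,000, that supports 2,502/5.34 × 1,000 ≈ $468,539 → $468,500.
LTV cap: 97% × $715,000 = $693,550 → $693,500.
Binding constraint: payment-to-income.

$468,500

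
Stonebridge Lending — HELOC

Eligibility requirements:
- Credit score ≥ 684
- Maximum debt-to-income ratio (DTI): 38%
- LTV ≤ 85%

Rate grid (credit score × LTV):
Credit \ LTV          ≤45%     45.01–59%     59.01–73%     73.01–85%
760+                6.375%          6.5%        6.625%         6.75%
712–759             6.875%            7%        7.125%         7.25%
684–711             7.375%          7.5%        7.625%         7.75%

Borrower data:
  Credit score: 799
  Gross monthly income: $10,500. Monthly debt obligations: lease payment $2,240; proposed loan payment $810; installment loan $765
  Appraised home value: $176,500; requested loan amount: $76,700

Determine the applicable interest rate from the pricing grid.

Credit score 799 ≥ 684; Total monthly debts = (2,240 + 810 + 765) = 3,815. Debt-to-income = 3,815/10,500 = 36.3% — meets 38% limit
Loan-to-value = 76,700/176,500 = 43.5% — pass (85% max)
Credit 799 → row 760+; LTV 43.5% → column ≤45%. Grid cell → 6.375%.

6.375%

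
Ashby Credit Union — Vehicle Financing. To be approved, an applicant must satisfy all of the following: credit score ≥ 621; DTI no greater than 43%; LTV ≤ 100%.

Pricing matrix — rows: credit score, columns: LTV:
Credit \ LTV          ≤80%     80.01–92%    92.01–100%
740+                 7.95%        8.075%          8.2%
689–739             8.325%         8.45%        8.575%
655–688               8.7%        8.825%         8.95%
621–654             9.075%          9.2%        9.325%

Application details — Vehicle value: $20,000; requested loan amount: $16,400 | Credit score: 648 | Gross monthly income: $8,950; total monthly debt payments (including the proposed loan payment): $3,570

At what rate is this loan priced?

Credit score 648 ≥ 621; Debt-to-income = 3,570/8,950 = 39.9% — meets 43% limit
Loan-to-value = 16,400/20,000 = 82% — pass (100% max)
Row: 648 falls in 621–654. Column: 82% falls in 80.01–92%. Rate = 9.2%.

9.2%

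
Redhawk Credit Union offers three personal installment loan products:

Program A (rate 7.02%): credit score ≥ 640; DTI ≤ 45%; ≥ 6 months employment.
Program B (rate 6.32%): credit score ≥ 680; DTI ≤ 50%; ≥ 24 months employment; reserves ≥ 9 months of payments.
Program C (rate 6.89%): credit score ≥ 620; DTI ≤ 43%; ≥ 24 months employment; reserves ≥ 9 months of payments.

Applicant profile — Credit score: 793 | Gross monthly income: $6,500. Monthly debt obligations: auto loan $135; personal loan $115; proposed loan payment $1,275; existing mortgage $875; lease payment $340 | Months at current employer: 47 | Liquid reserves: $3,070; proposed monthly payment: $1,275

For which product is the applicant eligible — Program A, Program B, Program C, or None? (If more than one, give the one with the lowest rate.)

Total debts = (135 + 115 + 1,275 + 875 + 340) = 2,740; DTI = 2,740/6,500 = 42.2%.
Reserves = 3,070/1,275 = 2.4 months.
Program A: score 793 ≥ 640; DTI 42.2% ≤ 45%; employment 47 ≥ 6 mo → qualifies.
Program B: score 793 ≥ 680; DTI 42.2% ≤ 50%; employment 47 ≥ 24 mo; reserves 2.4 < 9 mo → does not qualify.
Program C: score 793 ≥ 620; DTI 42.2% ≤ 43%; employment 47 ≥ 24 mo; reserves 2.4 < 9 mo → does not qualify.

Program A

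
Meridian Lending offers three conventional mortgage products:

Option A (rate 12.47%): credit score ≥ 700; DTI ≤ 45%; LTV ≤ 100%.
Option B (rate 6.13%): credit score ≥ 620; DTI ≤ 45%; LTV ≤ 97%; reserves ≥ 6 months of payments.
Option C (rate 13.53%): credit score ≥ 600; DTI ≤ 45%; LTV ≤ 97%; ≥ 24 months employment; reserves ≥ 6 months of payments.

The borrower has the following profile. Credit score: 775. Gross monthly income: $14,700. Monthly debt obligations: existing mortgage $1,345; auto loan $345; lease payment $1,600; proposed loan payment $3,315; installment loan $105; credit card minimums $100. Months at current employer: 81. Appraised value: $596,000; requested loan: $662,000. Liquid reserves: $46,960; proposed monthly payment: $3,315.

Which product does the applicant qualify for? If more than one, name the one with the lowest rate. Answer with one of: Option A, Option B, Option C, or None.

None

Total debts = (1,345 + 345 + 1,600 + 3,315 + 105 + 100) = 6,810; DTI = 6,810/14,700 = 46.3%.
LTV = 662,000/596,000 = 111.1%.
Reserves = 46,960/3,315 = 14.2 months.
Option A: score 775 ≥ 700; DTI 46.3% > 45%; LTV 111.1% > 100% → does not qualify.
Option B: score 775 ≥ 620; DTI 46.3% > 45%; LTV 111.1% > 97%; reserves 14.2 ≥ 6 mo → does not qualify.
Option C: score 775 ≥ 600; DTI 46.3% > 45%; LTV 111.1% > 97%; employment 81 ≥ 24 mo; reserves 14.2 ≥ 6 mo → does not qualify.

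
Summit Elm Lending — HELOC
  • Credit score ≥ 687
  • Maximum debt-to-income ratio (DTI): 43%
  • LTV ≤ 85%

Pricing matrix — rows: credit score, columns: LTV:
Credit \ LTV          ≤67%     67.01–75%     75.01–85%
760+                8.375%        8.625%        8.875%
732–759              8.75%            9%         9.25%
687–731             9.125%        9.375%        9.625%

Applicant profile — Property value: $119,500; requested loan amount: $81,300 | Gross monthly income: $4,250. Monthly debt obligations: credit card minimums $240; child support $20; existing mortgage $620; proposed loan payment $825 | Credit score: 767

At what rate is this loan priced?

Credit score 767 ≥ 687; Total monthly debts = (240 + 20 + 620 + 825) = 1,705. DTI: 1,705 ÷ 4,250 = 40.1%, within the 43% cap
Loan-to-value = 81,300/119,500 = 68% — pass (85% max)
Score 767 is in the 760+ band; LTV 68% is in the 67.01–75% band → 8.625%.

8.625%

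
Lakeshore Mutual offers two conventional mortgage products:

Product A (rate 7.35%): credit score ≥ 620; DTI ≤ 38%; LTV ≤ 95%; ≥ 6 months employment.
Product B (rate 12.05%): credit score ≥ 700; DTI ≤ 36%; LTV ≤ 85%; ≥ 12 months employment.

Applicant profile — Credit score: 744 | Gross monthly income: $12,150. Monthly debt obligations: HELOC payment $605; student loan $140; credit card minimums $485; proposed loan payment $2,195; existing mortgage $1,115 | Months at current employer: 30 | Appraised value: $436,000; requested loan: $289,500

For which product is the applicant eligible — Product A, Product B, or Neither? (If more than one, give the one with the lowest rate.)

Product A

Total debts = (605 + 140 + 485 + 2,195 + 1,115) = 4,540; DTI = 4,540/12,150 = 37.4%.
LTV = 289,500/436,000 = 66.4%.
Product A: score 744 ≥ 620; DTI 37.4% ≤ 38%; LTV 66.4% ≤ 95%; employment 30 ≥ 6 mo → qualifies.
Product B: score 744 ≥ 700; DTI 37.4% > 36%; LTV 66.4% ≤ 85%; employment 30 ≥ 12 mo → does not qualify.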